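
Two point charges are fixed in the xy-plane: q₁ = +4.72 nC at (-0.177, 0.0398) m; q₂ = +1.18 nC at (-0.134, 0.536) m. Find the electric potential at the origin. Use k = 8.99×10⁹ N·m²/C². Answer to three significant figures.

Electric potential is a scalar, so the contributions from each charge add algebraically: V = Σ kqᵢ/rᵢ.
Distances from the field point to each charge: r₁ = 0.181 m, r₂ = 0.552 m.
V = k[(4.72×10⁻⁹)/(0.181) + (1.18×10⁻⁹)/(0.552)] = 253 V.

253 V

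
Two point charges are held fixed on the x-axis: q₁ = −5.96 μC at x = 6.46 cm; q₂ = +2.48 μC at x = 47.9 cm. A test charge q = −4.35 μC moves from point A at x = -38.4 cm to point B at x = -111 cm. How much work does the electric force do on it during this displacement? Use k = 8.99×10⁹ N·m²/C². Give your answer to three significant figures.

The work done by the electric force is W_field = −ΔU = −q(V_B − V_A) = q(V_A − V_B).
At A: distances to the source charges are 0.449 m, 0.863 m; V_A = Σ kqᵢ/rᵢ = -9.36×10⁴ V.
At B: distances to the source charges are 1.17 m, 1.59 m; V_B = Σ kqᵢ/rᵢ = -3.16×10⁴ V.
ΔV = V_B − V_A = 6.20×10⁴ V.
W_field = −qΔV = −(-4.35×10⁻⁶ C)(6.20×10⁴ V) = 0.270 J.

0.270 J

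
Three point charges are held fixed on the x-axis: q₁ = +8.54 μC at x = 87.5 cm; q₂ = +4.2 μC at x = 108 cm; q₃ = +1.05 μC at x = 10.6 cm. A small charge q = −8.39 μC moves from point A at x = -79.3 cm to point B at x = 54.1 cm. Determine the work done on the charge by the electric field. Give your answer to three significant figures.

The work done by the electric force is W_field = −ΔU = −q(V_B − V_A) = q(V_A − V_B).
At A: distances to the source charges are 1.67 m, 1.87 m, 0.899 m; V_A = Σ kqᵢ/rᵢ = 7.67×10⁴ V.
At B: distances to the source charges are 0.334 m, 0.539 m, 0.435 m; V_B = Σ kqᵢ/rᵢ = 3.22×10⁵ V.
ΔV = V_B − V_A = 2.45×10⁵ V.
W_field = −qΔV = −(-8.39×10⁻⁶ C)(2.45×10⁵ V) = 2.05 J.

2.05 J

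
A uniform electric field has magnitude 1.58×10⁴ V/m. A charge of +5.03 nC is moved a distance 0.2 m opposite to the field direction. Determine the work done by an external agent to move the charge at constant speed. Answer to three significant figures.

The potential change for a displacement 0.2 m opposite to the field direction is ΔV = +Ed = 3160 V.
W_ext = qΔV = 1.59×10⁻⁵ J.

1.59×10⁻⁵ J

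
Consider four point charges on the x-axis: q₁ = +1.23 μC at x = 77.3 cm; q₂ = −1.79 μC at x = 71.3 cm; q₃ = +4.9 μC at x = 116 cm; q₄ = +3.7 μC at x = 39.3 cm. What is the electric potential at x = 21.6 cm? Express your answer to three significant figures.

Electric potential is a scalar, so the contributions from each charge add algebraically: V = Σ kqᵢ/rᵢ.
Distances from the field point to each charge: r₁ = 0.557 m, r₂ = 0.497 m, r₃ = 0.944 m, r₄ = 0.177 m.
V = k[(1.23×10⁻⁶)/(0.557) + (-1.79×10⁻⁶)/(0.497) + (4.90×10⁻⁶)/(0.944) + (3.70×10⁻⁶)/(0.177)] = 2.22×10⁵ V.

2.22×10⁵ V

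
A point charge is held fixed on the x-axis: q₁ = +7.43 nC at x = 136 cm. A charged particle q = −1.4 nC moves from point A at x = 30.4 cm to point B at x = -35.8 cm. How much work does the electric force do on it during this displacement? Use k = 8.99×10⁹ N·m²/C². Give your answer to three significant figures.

-3.41×10⁻⁸ J

The work done by the electric force is W_field = −ΔU = −q(V_B − V_A) = q(V_A − V_B).
At A: distance to the source charge is 1.06 m; V_A = kq₁/r = 63.3 V.
At B: distance to the source charge is 1.72 m; V_B = kq₁/r = 38.9 V.
ΔV = V_B − V_A = -24.4 V.
W_field = −qΔV = −(-1.40×10⁻⁹ C)(-24.4 V) = -3.41×10⁻⁸ J.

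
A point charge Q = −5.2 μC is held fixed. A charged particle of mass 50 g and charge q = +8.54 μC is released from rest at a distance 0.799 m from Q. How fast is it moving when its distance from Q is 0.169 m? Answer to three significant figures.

Only the electrostatic force acts, so mechanical energy is conserved: ½mv² = U₁ − U₂ = kQq(1/r₁ − 1/r₂).
U₁ − U₂ = (8.99×10⁹ N·m²/C²)(-5.20×10⁻⁶ C)(8.54×10⁻⁶ C)(1/0.799 − 1/0.169) = 1.86 J.
v = √(2·1.86/0.0500) = 8.63 m/s.

8.63 m/s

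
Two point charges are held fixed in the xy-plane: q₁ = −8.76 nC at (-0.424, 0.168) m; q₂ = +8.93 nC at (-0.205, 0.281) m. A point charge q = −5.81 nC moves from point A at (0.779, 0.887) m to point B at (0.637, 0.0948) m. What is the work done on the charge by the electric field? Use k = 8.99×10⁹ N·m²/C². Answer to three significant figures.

The work done by the electric force is W_field = −ΔU = −q(V_B − V_A) = q(V_A − V_B).
At A: distances to the source charges are 1.40 m, 1.16 m; V_A = Σ kqᵢ/rᵢ = 13.3 V.
At B: distances to the source charges are 1.06 m, 0.862 m; V_B = Σ kqᵢ/rᵢ = 19.0 V.
ΔV = V_B − V_A = 5.77 V.
W_field = −qΔV = −(-5.81×10⁻⁹ C)(5.77 V) = 3.35×10⁻⁸ J.

3.35×10⁻⁸ J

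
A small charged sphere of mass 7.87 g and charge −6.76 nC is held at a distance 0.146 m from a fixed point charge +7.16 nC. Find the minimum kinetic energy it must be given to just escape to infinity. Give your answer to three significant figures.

2.98×10⁻⁶ J

To just escape, total mechanical energy must reach zero at infinity: ½mv²_min + U = 0, so ½mv²_min = −U = |kQq|/r.
|U| = |kQq|/r = (8.99×10⁹ N·m²/C²)(7.16×10⁻⁹)(6.76×10⁻⁹)/(0.146) = 2.98×10⁻⁶ J.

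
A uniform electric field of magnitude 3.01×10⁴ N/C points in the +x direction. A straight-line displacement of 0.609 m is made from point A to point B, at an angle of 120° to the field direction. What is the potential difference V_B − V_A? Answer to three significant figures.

9170 V

Only the component of displacement along E changes the potential: ΔV = −E·d·cosθ.
ΔV = −(3.01×10⁴ V/m)(0.609 m)cos120° = 9170 V.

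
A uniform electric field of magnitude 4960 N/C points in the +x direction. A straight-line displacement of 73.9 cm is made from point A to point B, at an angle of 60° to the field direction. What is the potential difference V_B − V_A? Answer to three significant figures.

Only the component of displacement along E changes the potential: ΔV = −E·d·cosθ.
ΔV = −(4960 V/m)(0.739 m)cos60° = -1830 V.

-1830 V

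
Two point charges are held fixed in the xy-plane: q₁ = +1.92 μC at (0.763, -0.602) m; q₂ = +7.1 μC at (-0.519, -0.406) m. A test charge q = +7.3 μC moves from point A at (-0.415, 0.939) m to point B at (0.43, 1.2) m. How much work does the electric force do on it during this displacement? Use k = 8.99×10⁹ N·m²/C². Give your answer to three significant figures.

The work done by the electric force is W_field = −ΔU = −q(V_B − V_A) = q(V_A − V_B).
At A: distances to the source charges are 1.94 m, 1.35 m; V_A = Σ kqᵢ/rᵢ = 5.62×10⁴ V.
At B: distances to the source charges are 1.83 m, 1.87 m; V_B = Σ kqᵢ/rᵢ = 4.36×10⁴ V.
ΔV = V_B − V_A = -1.26×10⁴ V.
W_field = −qΔV = −(7.30×10⁻⁶ C)(-1.26×10⁴ V) = 0.0918 J.

0.0918 J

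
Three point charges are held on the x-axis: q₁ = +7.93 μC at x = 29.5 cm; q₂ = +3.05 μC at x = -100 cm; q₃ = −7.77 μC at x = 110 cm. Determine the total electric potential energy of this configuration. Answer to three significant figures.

-0.622 J

The work to assemble the configuration equals its total potential energy, U = Σ kqᵢqⱼ/rᵢⱼ over all pairs.
Pair separations: r₁₂ = 1.29 m, r₁₃ = 0.805 m, r₂₃ = 2.10 m.
U = (0.168) + (-0.688) + (-0.101) = -0.622 J.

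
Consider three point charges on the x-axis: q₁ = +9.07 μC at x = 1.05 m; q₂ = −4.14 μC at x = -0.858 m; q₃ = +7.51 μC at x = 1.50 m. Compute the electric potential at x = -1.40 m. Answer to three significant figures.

The total potential is the scalar sum of each charge's contribution, V = Σ kqᵢ/rᵢ.
Distances from the field point to each charge: r₁ = 2.45 m, r₂ = 0.542 m, r₃ = 2.90 m.
V = k[(9.07×10⁻⁶)/(2.45) + (-4.14×10⁻⁶)/(0.542) + (7.51×10⁻⁶)/(2.90)] = -1.21×10⁴ V.

-1.21×10⁴ V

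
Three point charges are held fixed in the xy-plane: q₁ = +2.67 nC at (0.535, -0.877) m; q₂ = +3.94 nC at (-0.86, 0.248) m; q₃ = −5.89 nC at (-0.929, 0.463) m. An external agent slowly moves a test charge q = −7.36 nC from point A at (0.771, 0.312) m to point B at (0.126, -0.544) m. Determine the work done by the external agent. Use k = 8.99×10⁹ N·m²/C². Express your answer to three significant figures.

-1.97×10⁻⁷ J

For quasistatic motion the external work equals the change in potential energy: W_ext = qΔV = q(V_B − V_A).
At A: distances to the source charges are 1.21 m, 1.63 m, 1.71 m; V_A = Σ kqᵢ/rᵢ = 10.5 V.
At B: distances to the source charges are 0.527 m, 1.26 m, 1.46 m; V_B = Σ kqᵢ/rᵢ = 37.2 V.
ΔV = V_B − V_A = 26.7 V.
W_ext = qΔV = (-7.36×10⁻⁹ C)(26.7 V) = -1.97×10⁻⁷ J.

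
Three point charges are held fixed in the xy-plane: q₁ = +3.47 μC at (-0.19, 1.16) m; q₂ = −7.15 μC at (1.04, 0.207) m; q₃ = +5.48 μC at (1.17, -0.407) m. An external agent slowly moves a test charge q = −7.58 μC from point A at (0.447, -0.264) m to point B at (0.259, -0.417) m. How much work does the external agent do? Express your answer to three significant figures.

For quasistatic motion the external work equals the change in potential energy: W_ext = qΔV = q(V_B − V_A).
At A: distances to the source charges are 1.56 m, 0.757 m, 0.737 m; V_A = Σ kqᵢ/rᵢ = 1960 V.
At B: distances to the source charges are 1.64 m, 1.00 m, 0.911 m; V_B = Σ kqᵢ/rᵢ = 8800 V.
ΔV = V_B − V_A = 6840 V.
W_ext = qΔV = (-7.58×10⁻⁶ C)(6840 V) = -0.0518 J.

-0.0518 J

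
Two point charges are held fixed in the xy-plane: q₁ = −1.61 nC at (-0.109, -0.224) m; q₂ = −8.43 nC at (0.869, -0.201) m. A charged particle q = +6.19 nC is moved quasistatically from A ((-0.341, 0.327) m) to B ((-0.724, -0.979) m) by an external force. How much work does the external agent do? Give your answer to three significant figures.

For quasistatic motion the external work equals the change in potential energy: W_ext = qΔV = q(V_B − V_A).
At A: distances to the source charges are 0.598 m, 1.32 m; V_A = Σ kqᵢ/rᵢ = -81.6 V.
At B: distances to the source charges are 0.974 m, 1.77 m; V_B = Σ kqᵢ/rᵢ = -57.6 V.
ΔV = V_B − V_A = 24.0 V.
W_ext = qΔV = (6.19×10⁻⁹ C)(24.0 V) = 1.49×10⁻⁷ J.

1.49×10⁻⁷ J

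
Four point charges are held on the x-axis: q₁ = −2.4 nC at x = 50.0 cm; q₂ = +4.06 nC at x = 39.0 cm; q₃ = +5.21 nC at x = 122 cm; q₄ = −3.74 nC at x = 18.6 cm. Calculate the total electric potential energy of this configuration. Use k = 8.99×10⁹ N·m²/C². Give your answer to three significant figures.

The assembly work is the sum of pairwise potential energies, U = Σ_{i<j} kqᵢqⱼ/rᵢⱼ.
Pair separations: r₁₂ = 0.110 m, r₁₃ = 0.720 m, r₁₄ = 0.314 m, r₂₃ = 0.830 m, r₂₄ = 0.204 m, r₃₄ = 1.03 m.
Summing all 6 pair terms gives U = -1.30×10⁻⁶ J.

-1.30×10⁻⁶ J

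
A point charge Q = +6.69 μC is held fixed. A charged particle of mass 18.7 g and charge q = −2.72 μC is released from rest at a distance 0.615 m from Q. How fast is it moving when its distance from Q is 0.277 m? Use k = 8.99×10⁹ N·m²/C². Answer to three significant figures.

Only the electrostatic force acts, so mechanical energy is conserved: ½mv² = U₁ − U₂ = kQq(1/r₁ − 1/r₂).
U₁ − U₂ = (8.99×10⁹ N·m²/C²)(6.69×10⁻⁶ C)(-2.72×10⁻⁶ C)(1/0.615 − 1/0.277) = 0.325 J.
v = √(2·0.325/0.0187) = 5.89 m/s.

5.89 m/s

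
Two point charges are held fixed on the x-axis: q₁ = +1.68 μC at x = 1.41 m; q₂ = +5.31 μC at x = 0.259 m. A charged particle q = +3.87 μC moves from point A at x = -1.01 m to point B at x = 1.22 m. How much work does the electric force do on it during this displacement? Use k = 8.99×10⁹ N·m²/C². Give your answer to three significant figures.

-0.330 J

The work done by the electric force is W_field = −ΔU = −q(V_B − V_A) = q(V_A − V_B).
At A: distances to the source charges are 2.42 m, 1.27 m; V_A = Σ kqᵢ/rᵢ = 4.39×10⁴ V.
At B: distances to the source charges are 0.190 m, 0.961 m; V_B = Σ kqᵢ/rᵢ = 1.29×10⁵ V.
ΔV = V_B − V_A = 8.53×10⁴ V.
W_field = −qΔV = −(3.87×10⁻⁶ C)(8.53×10⁴ V) = -0.330 J.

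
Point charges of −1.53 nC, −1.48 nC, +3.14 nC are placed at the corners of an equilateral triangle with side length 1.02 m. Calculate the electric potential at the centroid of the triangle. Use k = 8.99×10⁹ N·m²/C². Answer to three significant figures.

The total potential is the scalar sum of each charge's contribution, V = Σ kqᵢ/rᵢ.
The distance from each vertex to the centroid is a/√3 = 0.589 m.
V = k[(-1.53×10⁻⁹)/(0.589) + (-1.48×10⁻⁹)/(0.589) + (3.14×10⁻⁹)/(0.589)] = 1.98 V.

1.98 V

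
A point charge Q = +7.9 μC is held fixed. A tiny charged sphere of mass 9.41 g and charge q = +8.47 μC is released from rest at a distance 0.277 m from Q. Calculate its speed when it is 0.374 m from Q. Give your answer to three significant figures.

10.9 m/s

Only the electrostatic force acts, so mechanical energy is conserved: ½mv² = U₁ − U₂ = kQq(1/r₁ − 1/r₂).
U₁ − U₂ = (8.99×10⁹ N·m²/C²)(7.90×10⁻⁶ C)(8.47×10⁻⁶ C)(1/0.277 − 1/0.374) = 0.563 J.
v = √(2·0.563/9.41×10⁻³) = 10.9 m/s.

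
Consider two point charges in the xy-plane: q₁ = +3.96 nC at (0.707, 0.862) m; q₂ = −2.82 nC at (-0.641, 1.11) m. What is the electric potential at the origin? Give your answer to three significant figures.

12.2 V

The total potential is the scalar sum of each charge's contribution, V = Σ kqᵢ/rᵢ.
Distances from the field point to each charge: r₁ = 1.11 m, r₂ = 1.28 m.
V = k[(3.96×10⁻⁹)/(1.11) + (-2.82×10⁻⁹)/(1.28)] = 12.2 V.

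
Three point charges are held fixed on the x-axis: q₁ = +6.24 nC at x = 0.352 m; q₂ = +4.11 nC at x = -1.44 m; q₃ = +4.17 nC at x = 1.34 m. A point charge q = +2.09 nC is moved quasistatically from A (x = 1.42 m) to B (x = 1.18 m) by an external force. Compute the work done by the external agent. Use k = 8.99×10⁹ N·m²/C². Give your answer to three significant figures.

-4.55×10⁻⁷ J

For quasistatic motion the external work equals the change in potential energy: W_ext = qΔV = q(V_B − V_A).
At A: distances to the source charges are 1.07 m, 2.86 m, 0.0800 m; V_A = Σ kqᵢ/rᵢ = 534 V.
At B: distances to the source charges are 0.828 m, 2.62 m, 0.160 m; V_B = Σ kqᵢ/rᵢ = 316 V.
ΔV = V_B − V_A = -218 V.
W_ext = qΔV = (2.09×10⁻⁹ C)(-218 V) = -4.55×10⁻⁷ J.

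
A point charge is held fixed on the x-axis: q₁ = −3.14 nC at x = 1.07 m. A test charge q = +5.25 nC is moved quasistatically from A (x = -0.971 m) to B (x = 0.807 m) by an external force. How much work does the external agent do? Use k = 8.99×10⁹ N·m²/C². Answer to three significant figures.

-4.91×10⁻⁷ J

For quasistatic motion the external work equals the change in potential energy: W_ext = qΔV = q(V_B − V_A).
At A: distance to the source charge is 2.04 m; V_A = kq₁/r = -13.8 V.
At B: distance to the source charge is 0.263 m; V_B = kq₁/r = -107 V.
ΔV = V_B − V_A = -93.5 V.
W_ext = qΔV = (5.25×10⁻⁹ C)(-93.5 V) = -4.91×10⁻⁷ J.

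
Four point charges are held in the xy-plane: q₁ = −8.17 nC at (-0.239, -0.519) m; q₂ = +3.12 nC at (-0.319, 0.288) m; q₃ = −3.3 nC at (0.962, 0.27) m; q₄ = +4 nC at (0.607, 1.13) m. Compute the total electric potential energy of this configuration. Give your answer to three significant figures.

-3.83×10⁻⁷ J

The assembly work is the sum of pairwise potential energies, U = Σ_{i<j} kqᵢqⱼ/rᵢⱼ.
Pair separations: r₁₂ = 0.811 m, r₁₃ = 1.44 m, r₁₄ = 1.85 m, r₂₃ = 1.28 m, r₂₄ = 1.25 m, r₃₄ = 0.930 m.
Summing all 6 pair terms gives U = -3.83×10⁻⁷ J.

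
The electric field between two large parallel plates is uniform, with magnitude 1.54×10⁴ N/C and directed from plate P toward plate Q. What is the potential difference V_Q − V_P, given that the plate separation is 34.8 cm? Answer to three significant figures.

-5360 V

In a uniform field, potential decreases in the direction of E: ΔV = −E·d for a displacement d parallel to E.
Going from P to Q is a displacement of 34.8 cm along the field, so V_Q − V_P = −Ed = -5360 V.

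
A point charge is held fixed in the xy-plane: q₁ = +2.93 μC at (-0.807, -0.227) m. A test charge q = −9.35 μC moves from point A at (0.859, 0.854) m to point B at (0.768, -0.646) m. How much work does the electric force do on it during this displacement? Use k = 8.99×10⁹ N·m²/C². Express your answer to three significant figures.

The work done by the electric force is W_field = −ΔU = −q(V_B − V_A) = q(V_A − V_B).
At A: distance to the source charge is 1.99 m; V_A = kq₁/r = 1.33×10⁴ V.
At B: distance to the source charge is 1.63 m; V_B = kq₁/r = 1.62×10⁴ V.
ΔV = V_B − V_A = 2900 V.
W_field = −qΔV = −(-9.35×10⁻⁶ C)(2900 V) = 0.0271 J.

0.0271 J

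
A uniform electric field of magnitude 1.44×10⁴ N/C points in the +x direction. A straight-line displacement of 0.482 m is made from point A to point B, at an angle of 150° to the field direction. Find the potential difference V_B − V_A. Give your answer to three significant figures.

Only the component of displacement along E changes the potential: ΔV = −E·d·cosθ.
ΔV = −(1.44×10⁴ V/m)(0.482 m)cos150° = 6010 V.

6010 V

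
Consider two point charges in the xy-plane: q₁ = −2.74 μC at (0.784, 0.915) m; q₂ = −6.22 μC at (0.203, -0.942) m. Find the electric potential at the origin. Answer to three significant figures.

-7.85×10⁴ V

Electric potential is a scalar, so the contributions from each charge add algebraically: V = Σ kqᵢ/rᵢ.
Distances from the field point to each charge: r₁ = 1.20 m, r₂ = 0.964 m.
V = k[(-2.74×10⁻⁶)/(1.20) + (-6.22×10⁻⁶)/(0.964)] = -7.85×10⁴ V.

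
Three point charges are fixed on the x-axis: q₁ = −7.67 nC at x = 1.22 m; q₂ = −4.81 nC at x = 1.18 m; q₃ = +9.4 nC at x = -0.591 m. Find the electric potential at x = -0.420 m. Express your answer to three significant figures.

Electric potential is a scalar, so the contributions from each charge add algebraically: V = Σ kqᵢ/rᵢ.
Distances from the field point to each charge: r₁ = 1.64 m, r₂ = 1.60 m, r₃ = 0.171 m.
V = k[(-7.67×10⁻⁹)/(1.64) + (-4.81×10⁻⁹)/(1.60) + (9.40×10⁻⁹)/(0.171)] = 425 V.

425 V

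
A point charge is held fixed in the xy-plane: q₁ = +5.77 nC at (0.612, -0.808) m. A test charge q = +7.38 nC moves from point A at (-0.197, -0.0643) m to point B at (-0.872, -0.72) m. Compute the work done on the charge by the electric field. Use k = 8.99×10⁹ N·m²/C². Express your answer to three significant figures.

9.09×10⁻⁸ J

The work done by the electric force is W_field = −ΔU = −q(V_B − V_A) = q(V_A − V_B).
At A: distance to the source charge is 1.10 m; V_A = kq₁/r = 47.2 V.
At B: distance to the source charge is 1.49 m; V_B = kq₁/r = 34.9 V.
ΔV = V_B − V_A = -12.3 V.
W_field = −qΔV = −(7.38×10⁻⁹ C)(-12.3 V) = 9.09×10⁻⁸ J.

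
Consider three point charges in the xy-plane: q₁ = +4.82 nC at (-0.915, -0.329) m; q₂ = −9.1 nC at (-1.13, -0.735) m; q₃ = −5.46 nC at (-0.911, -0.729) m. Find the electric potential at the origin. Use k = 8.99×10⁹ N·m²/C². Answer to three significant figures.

-58.2 V

The total potential is the scalar sum of each charge's contribution, V = Σ kqᵢ/rᵢ.
Distances from the field point to each charge: r₁ = 0.972 m, r₂ = 1.35 m, r₃ = 1.17 m.
V = k[(4.82×10⁻⁹)/(0.972) + (-9.10×10⁻⁹)/(1.35) + (-5.46×10⁻⁹)/(1.17)] = -58.2 V.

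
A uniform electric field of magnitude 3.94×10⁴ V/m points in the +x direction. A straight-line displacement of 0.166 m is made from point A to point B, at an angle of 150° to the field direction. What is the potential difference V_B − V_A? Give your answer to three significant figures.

5660 V

Only the component of displacement along E changes the potential: ΔV = −E·d·cosθ.
ΔV = −(3.94×10⁴ V/m)(0.166 m)cos150° = 5660 V.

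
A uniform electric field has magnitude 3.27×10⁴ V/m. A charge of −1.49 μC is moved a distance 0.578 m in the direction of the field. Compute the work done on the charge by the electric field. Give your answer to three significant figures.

The potential change for a displacement 0.578 m in the direction of the field is ΔV = −Ed = -1.89×10⁴ V.
W_field = −qΔV = -0.0282 J.

-0.0282 J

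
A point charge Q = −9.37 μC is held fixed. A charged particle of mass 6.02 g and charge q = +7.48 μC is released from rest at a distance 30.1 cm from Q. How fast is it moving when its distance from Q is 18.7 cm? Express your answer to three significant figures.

Only the electrostatic force acts, so mechanical energy is conserved: ½mv² = U₁ − U₂ = kQq(1/r₁ − 1/r₂).
U₁ − U₂ = (8.99×10⁹ N·m²/C²)(-9.37×10⁻⁶ C)(7.48×10⁻⁶ C)(1/0.301 − 1/0.187) = 1.28 J.
v = √(2·1.28/6.02×10⁻³) = 20.6 m/s.

20.6 m/s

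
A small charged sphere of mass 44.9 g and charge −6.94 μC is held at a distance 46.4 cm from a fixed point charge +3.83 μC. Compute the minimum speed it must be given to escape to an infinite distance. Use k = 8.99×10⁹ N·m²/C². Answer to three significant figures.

To just escape, total mechanical energy must reach zero at infinity: ½mv²_min + U = 0, so ½mv²_min = −U = |kQq|/r.
|U| = |kQq|/r = (8.99×10⁹ N·m²/C²)(3.83×10⁻⁶)(6.94×10⁻⁶)/(0.464) = 0.515 J.
v_min = √(2|U|/m) = √(2·0.515/0.0449) = 4.79 m/s.

4.79 m/s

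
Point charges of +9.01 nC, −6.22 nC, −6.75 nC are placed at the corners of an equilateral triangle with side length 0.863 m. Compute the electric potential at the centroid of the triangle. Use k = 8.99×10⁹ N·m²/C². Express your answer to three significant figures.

Electric potential is a scalar, so the contributions from each charge add algebraically: V = Σ kqᵢ/rᵢ.
The distance from each vertex to the centroid is a/√3 = 0.498 m.
V = k[(9.01×10⁻⁹)/(0.498) + (-6.22×10⁻⁹)/(0.498) + (-6.75×10⁻⁹)/(0.498)] = -71.5 V.

-71.5 V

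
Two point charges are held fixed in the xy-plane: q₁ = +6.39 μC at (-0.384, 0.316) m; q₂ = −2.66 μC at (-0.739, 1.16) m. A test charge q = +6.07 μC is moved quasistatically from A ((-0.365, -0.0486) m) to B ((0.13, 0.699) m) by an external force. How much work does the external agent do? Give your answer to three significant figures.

For quasistatic motion the external work equals the change in potential energy: W_ext = qΔV = q(V_B − V_A).
At A: distances to the source charges are 0.365 m, 1.27 m; V_A = Σ kqᵢ/rᵢ = 1.38×10⁵ V.
At B: distances to the source charges are 0.641 m, 0.984 m; V_B = Σ kqᵢ/rᵢ = 6.53×10⁴ V.
ΔV = V_B − V_A = -7.31×10⁴ V.
W_ext = qΔV = (6.07×10⁻⁶ C)(-7.31×10⁴ V) = -0.444 J.

-0.444 J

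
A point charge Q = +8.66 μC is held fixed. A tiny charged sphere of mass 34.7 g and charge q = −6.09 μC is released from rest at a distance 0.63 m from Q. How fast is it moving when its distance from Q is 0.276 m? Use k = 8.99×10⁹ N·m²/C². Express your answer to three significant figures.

Only the electrostatic force acts, so mechanical energy is conserved: ½mv² = U₁ − U₂ = kQq(1/r₁ − 1/r₂).
U₁ − U₂ = (8.99×10⁹ N·m²/C²)(8.66×10⁻⁶ C)(-6.09×10⁻⁶ C)(1/0.630 − 1/0.276) = 0.965 J.
v = √(2·0.965/0.0347) = 7.46 m/s.

7.46 m/s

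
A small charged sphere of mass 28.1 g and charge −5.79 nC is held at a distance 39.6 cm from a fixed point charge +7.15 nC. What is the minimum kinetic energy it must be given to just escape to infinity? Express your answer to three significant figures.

9.40×10⁻⁷ J

To just escape, total mechanical energy must reach zero at infinity: ½mv²_min + U = 0, so ½mv²_min = −U = |kQq|/r.
|U| = |kQq|/r = (8.99×10⁹ N·m²/C²)(7.15×10⁻⁹)(5.79×10⁻⁹)/(0.396) = 9.40×10⁻⁷ J.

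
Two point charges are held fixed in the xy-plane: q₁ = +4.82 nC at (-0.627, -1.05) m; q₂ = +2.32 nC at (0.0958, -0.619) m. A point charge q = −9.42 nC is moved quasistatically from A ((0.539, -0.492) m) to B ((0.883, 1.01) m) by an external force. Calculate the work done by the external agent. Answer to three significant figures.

For quasistatic motion the external work equals the change in potential energy: W_ext = qΔV = q(V_B − V_A).
At A: distances to the source charges are 1.29 m, 0.461 m; V_A = Σ kqᵢ/rᵢ = 78.8 V.
At B: distances to the source charges are 2.55 m, 1.81 m; V_B = Σ kqᵢ/rᵢ = 28.5 V.
ΔV = V_B − V_A = -50.3 V.
W_ext = qΔV = (-9.42×10⁻⁹ C)(-50.3 V) = 4.74×10⁻⁷ J.

4.74×10⁻⁷ J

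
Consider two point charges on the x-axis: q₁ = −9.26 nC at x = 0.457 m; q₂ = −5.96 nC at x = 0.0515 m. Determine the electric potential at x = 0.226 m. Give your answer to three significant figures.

-667 V

Electric potential is a scalar, so the contributions from each charge add algebraically: V = Σ kqᵢ/rᵢ.
Distances from the field point to each charge: r₁ = 0.231 m, r₂ = 0.175 m.
V = k[(-9.26×10⁻⁹)/(0.231) + (-5.96×10⁻⁹)/(0.175)] = -667 V.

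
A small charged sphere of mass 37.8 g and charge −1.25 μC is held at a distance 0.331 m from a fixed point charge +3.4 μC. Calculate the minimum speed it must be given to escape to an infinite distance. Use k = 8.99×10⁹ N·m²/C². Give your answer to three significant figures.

2.47 m/s

To just escape, total mechanical energy must reach zero at infinity: ½mv²_min + U = 0, so ½mv²_min = −U = |kQq|/r.
|U| = |kQq|/r = (8.99×10⁹ N·m²/C²)(3.40×10⁻⁶)(1.25×10⁻⁶)/(0.331) = 0.115 J.
v_min = √(2|U|/m) = √(2·0.115/0.0378) = 2.47 m/s.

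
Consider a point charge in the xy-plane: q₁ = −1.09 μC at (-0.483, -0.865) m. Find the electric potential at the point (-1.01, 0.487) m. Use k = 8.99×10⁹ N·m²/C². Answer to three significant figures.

The total potential is the scalar sum of each charge's contribution, V = Σ kqᵢ/rᵢ.
Distances from the field point to each charge: r₁ = 1.45 m.
V = k[(-1.09×10⁻⁶)/(1.45)] = -6750 V.

-6750 V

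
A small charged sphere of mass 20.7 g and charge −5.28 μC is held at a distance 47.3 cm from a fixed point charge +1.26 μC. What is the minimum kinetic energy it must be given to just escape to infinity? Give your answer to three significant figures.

To just escape, total mechanical energy must reach zero at infinity: ½mv²_min + U = 0, so ½mv²_min = −U = |kQq|/r.
|U| = |kQq|/r = (8.99×10⁹ N·m²/C²)(1.26×10⁻⁶)(5.28×10⁻⁶)/(0.473) = 0.126 J.

0.126 J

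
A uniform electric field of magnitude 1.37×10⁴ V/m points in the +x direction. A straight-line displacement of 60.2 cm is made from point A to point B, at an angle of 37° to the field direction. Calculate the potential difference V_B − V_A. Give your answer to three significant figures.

-6590 V

Only the component of displacement along E changes the potential: ΔV = −E·d·cosθ.
ΔV = −(1.37×10⁴ V/m)(0.602 m)cos37° = -6590 V.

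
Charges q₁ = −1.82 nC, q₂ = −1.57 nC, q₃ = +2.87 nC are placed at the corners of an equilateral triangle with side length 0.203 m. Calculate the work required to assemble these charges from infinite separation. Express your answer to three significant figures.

-3.04×10⁻⁷ J

The work to assemble the configuration equals its total potential energy, U = Σ kqᵢqⱼ/rᵢⱼ over all pairs.
All three pair separations equal the side length, 0.203 m.
U = (1.27×10⁻⁷) + (-2.31×10⁻⁷) + (-2.00×10⁻⁷) = -3.04×10⁻⁷ J.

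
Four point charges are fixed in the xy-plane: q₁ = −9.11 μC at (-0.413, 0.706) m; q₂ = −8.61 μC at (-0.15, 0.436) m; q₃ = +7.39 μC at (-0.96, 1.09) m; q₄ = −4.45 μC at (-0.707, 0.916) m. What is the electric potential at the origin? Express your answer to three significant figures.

The total potential is the scalar sum of each charge's contribution, V = Σ kqᵢ/rᵢ.
Distances from the field point to each charge: r₁ = 0.818 m, r₂ = 0.461 m, r₃ = 1.45 m, r₄ = 1.16 m.
V = k[(-9.11×10⁻⁶)/(0.818) + (-8.61×10⁻⁶)/(0.461) + (7.39×10⁻⁶)/(1.45) + (-4.45×10⁻⁶)/(1.16)] = -2.57×10⁵ V.

-2.57×10⁵ V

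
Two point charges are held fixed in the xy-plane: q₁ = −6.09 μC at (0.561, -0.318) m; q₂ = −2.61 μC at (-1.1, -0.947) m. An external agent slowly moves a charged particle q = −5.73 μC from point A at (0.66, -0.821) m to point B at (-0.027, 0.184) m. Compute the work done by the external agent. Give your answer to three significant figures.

For quasistatic motion the external work equals the change in potential energy: W_ext = qΔV = q(V_B − V_A).
At A: distances to the source charges are 0.513 m, 1.76 m; V_A = Σ kqᵢ/rᵢ = -1.20×10⁵ V.
At B: distances to the source charges are 0.773 m, 1.56 m; V_B = Σ kqᵢ/rᵢ = -8.59×10⁴ V.
ΔV = V_B − V_A = 3.42×10⁴ V.
W_ext = qΔV = (-5.73×10⁻⁶ C)(3.42×10⁴ V) = -0.196 J.

-0.196 J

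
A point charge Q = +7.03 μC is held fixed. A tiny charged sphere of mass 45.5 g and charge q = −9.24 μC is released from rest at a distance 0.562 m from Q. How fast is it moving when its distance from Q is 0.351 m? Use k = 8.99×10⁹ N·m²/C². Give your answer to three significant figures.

5.24 m/s

Only the electrostatic force acts, so mechanical energy is conserved: ½mv² = U₁ − U₂ = kQq(1/r₁ − 1/r₂).
U₁ − U₂ = (8.99×10⁹ N·m²/C²)(7.03×10⁻⁶ C)(-9.24×10⁻⁶ C)(1/0.562 − 1/0.351) = 0.625 J.
v = √(2·0.625/0.0455) = 5.24 m/s.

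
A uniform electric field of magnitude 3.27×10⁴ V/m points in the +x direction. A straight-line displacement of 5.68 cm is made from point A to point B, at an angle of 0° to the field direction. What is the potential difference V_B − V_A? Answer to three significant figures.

-1860 V

Only the component of displacement along E changes the potential: ΔV = −E·d·cosθ.
ΔV = −(3.27×10⁴ V/m)(0.0568 m)cos0° = -1860 V.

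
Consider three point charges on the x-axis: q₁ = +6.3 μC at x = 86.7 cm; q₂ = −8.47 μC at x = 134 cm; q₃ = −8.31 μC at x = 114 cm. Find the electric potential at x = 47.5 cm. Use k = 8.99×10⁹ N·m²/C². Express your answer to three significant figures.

Electric potential is a scalar, so the contributions from each charge add algebraically: V = Σ kqᵢ/rᵢ.
Distances from the field point to each charge: r₁ = 0.392 m, r₂ = 0.865 m, r₃ = 0.665 m.
V = k[(6.30×10⁻⁶)/(0.392) + (-8.47×10⁻⁶)/(0.865) + (-8.31×10⁻⁶)/(0.665)] = -5.59×10⁴ V.

-5.59×10⁴ V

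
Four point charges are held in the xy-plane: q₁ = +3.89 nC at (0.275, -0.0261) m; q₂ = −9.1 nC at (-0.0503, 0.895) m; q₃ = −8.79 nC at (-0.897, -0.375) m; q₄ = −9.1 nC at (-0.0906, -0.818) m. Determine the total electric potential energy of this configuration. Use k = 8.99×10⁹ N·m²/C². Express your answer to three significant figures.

7.45×10⁻⁷ J

The work to assemble the configuration equals its total potential energy, U = Σ kqᵢqⱼ/rᵢⱼ over all pairs.
Pair separations: r₁₂ = 0.977 m, r₁₃ = 1.22 m, r₁₄ = 0.872 m, r₂₃ = 1.53 m, r₂₄ = 1.71 m, r₃₄ = 0.920 m.
Summing all 6 pair terms gives U = 7.45×10⁻⁷ J.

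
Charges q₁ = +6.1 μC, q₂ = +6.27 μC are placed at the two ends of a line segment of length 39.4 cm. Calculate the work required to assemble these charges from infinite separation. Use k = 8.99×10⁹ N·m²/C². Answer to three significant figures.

0.873 J

The work to assemble the configuration equals its total potential energy, U = Σ kqᵢqⱼ/rᵢⱼ over all pairs.
The separation is r = 0.394 m.
U = (0.873) = 0.873 J.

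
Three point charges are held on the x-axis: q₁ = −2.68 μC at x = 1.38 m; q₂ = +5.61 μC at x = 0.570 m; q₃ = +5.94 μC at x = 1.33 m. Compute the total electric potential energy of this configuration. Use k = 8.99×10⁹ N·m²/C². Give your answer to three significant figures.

The assembly work is the sum of pairwise potential energies, U = Σ_{i<j} kqᵢqⱼ/rᵢⱼ.
Pair separations: r₁₂ = 0.810 m, r₁₃ = 0.0500 m, r₂₃ = 0.760 m.
U = (-0.167) + (-2.86) + (0.394) = -2.63 J.

-2.63 J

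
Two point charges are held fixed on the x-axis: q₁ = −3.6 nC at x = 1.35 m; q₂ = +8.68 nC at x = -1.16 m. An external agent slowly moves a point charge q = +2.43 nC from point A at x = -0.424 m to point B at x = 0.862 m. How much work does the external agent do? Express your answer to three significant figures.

For quasistatic motion the external work equals the change in potential energy: W_ext = qΔV = q(V_B − V_A).
At A: distances to the source charges are 1.77 m, 0.736 m; V_A = Σ kqᵢ/rᵢ = 87.8 V.
At B: distances to the source charges are 0.488 m, 2.02 m; V_B = Σ kqᵢ/rᵢ = -27.7 V.
ΔV = V_B − V_A = -116 V.
W_ext = qΔV = (2.43×10⁻⁹ C)(-116 V) = -2.81×10⁻⁷ J.

-2.81×10⁻⁷ J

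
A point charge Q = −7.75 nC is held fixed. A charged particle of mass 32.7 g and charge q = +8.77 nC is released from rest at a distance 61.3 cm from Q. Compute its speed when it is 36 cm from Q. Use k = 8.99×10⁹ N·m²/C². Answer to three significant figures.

6.55×10⁻³ m/s

Only the electrostatic force acts, so mechanical energy is conserved: ½mv² = U₁ − U₂ = kQq(1/r₁ − 1/r₂).
U₁ − U₂ = (8.99×10⁹ N·m²/C²)(-7.75×10⁻⁹ C)(8.77×10⁻⁹ C)(1/0.613 − 1/0.360) = 7.01×10⁻⁷ J.
v = √(2·7.01×10⁻⁷/0.0327) = 6.55×10⁻³ m/s.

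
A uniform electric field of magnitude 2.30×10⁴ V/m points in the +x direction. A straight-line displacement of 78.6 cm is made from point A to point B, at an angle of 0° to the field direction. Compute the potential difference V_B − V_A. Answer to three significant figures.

-1.81×10⁴ V

Only the component of displacement along E changes the potential: ΔV = −E·d·cosθ.
ΔV = −(2.30×10⁴ V/m)(0.786 m)cos0° = -1.81×10⁴ V.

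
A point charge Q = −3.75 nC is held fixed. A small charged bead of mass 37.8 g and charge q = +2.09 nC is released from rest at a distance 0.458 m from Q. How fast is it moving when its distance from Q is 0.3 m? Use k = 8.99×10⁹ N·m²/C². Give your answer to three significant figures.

2.07×10⁻³ m/s

Only the electrostatic force acts, so mechanical energy is conserved: ½mv² = U₁ − U₂ = kQq(1/r₁ − 1/r₂).
U₁ − U₂ = (8.99×10⁹ N·m²/C²)(-3.75×10⁻⁹ C)(2.09×10⁻⁹ C)(1/0.458 − 1/0.300) = 8.10×10⁻⁸ J.
v = √(2·8.10×10⁻⁸/0.0378) = 2.07×10⁻³ m/s.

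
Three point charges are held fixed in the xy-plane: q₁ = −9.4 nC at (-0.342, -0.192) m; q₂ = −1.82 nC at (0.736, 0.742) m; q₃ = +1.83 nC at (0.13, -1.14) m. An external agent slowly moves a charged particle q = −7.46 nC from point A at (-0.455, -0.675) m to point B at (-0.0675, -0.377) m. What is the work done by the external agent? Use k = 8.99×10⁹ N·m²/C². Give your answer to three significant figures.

For quasistatic motion the external work equals the change in potential energy: W_ext = qΔV = q(V_B − V_A).
At A: distances to the source charges are 0.496 m, 1.85 m, 0.747 m; V_A = Σ kqᵢ/rᵢ = -157 V.
At B: distances to the source charges are 0.331 m, 1.38 m, 0.788 m; V_B = Σ kqᵢ/rᵢ = -246 V.
ΔV = V_B − V_A = -89.1 V.
W_ext = qΔV = (-7.46×10⁻⁹ C)(-89.1 V) = 6.65×10⁻⁷ J.

6.65×10⁻⁷ J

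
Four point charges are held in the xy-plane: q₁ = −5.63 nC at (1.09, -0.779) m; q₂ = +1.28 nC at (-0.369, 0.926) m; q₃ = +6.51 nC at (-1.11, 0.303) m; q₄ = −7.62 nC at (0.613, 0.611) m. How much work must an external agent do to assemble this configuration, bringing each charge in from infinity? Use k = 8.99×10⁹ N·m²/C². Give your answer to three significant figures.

The work to assemble the configuration equals its total potential energy, U = Σ kqᵢqⱼ/rᵢⱼ over all pairs.
Pair separations: r₁₂ = 2.24 m, r₁₃ = 2.45 m, r₁₄ = 1.47 m, r₂₃ = 0.968 m, r₂₄ = 1.03 m, r₃₄ = 1.75 m.
Summing all 6 pair terms gives U = -1.63×10⁻⁷ J.

-1.63×10⁻⁷ J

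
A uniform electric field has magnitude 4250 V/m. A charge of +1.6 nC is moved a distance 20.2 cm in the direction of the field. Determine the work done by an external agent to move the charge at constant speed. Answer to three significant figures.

-1.37×10⁻⁶ J

The potential change for a displacement 20.2 cm in the direction of the field is ΔV = −Ed = -858 V.
W_ext = qΔV = -1.37×10⁻⁶ J.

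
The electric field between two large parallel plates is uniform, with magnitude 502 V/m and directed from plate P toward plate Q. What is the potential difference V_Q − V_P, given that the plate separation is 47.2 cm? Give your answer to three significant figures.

In a uniform field, potential decreases in the direction of E: ΔV = −E·d for a displacement d parallel to E.
Going from P to Q is a displacement of 47.2 cm along the field, so V_Q − V_P = −Ed = -237 V.

-237 V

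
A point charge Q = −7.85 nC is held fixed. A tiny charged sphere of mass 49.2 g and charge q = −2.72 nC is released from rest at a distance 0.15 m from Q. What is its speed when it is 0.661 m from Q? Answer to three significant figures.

Only the electrostatic force acts, so mechanical energy is conserved: ½mv² = U₁ − U₂ = kQq(1/r₁ − 1/r₂).
U₁ − U₂ = (8.99×10⁹ N·m²/C²)(-7.85×10⁻⁹ C)(-2.72×10⁻⁹ C)(1/0.150 − 1/0.661) = 9.89×10⁻⁷ J.
v = √(2·9.89×10⁻⁷/0.0492) = 6.34×10⁻³ m/s.

6.34×10⁻³ m/s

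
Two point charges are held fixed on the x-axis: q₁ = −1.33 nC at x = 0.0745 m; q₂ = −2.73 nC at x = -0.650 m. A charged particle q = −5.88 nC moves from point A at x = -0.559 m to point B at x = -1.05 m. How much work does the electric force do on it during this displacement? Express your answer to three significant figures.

1.27×10⁻⁶ J

The work done by the electric force is W_field = −ΔU = −q(V_B − V_A) = q(V_A − V_B).
At A: distances to the source charges are 0.634 m, 0.0910 m; V_A = Σ kqᵢ/rᵢ = -289 V.
At B: distances to the source charges are 1.12 m, 0.400 m; V_B = Σ kqᵢ/rᵢ = -72.0 V.
ΔV = V_B − V_A = 217 V.
W_field = −qΔV = −(-5.88×10⁻⁹ C)(217 V) = 1.27×10⁻⁶ J.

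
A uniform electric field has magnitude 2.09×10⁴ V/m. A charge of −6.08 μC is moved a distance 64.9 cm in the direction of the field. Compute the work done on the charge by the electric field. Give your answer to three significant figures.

The potential change for a displacement 64.9 cm in the direction of the field is ΔV = −Ed = -1.36×10⁴ V.
W_field = −qΔV = -0.0825 J.

-0.0825 J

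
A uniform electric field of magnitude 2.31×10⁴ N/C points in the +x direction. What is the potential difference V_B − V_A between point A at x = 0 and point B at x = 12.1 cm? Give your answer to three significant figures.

In a uniform field, potential decreases in the direction of E: V_B − V_A = −E·Δx.
V_B − V_A = −(2.31×10⁴ V/m)(0.121 m) = -2800 V.

-2800 V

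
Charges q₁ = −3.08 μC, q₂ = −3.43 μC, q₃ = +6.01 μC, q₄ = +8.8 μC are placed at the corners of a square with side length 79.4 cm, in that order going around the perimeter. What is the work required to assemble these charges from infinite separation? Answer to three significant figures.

-0.212 J

The work to assemble the configuration equals its total potential energy, U = Σ kqᵢqⱼ/rᵢⱼ over all pairs.
The four side pairs have separation 0.794 m and the two diagonal pairs 1.12 m.
Summing all 6 pair terms gives U = -0.212 J.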